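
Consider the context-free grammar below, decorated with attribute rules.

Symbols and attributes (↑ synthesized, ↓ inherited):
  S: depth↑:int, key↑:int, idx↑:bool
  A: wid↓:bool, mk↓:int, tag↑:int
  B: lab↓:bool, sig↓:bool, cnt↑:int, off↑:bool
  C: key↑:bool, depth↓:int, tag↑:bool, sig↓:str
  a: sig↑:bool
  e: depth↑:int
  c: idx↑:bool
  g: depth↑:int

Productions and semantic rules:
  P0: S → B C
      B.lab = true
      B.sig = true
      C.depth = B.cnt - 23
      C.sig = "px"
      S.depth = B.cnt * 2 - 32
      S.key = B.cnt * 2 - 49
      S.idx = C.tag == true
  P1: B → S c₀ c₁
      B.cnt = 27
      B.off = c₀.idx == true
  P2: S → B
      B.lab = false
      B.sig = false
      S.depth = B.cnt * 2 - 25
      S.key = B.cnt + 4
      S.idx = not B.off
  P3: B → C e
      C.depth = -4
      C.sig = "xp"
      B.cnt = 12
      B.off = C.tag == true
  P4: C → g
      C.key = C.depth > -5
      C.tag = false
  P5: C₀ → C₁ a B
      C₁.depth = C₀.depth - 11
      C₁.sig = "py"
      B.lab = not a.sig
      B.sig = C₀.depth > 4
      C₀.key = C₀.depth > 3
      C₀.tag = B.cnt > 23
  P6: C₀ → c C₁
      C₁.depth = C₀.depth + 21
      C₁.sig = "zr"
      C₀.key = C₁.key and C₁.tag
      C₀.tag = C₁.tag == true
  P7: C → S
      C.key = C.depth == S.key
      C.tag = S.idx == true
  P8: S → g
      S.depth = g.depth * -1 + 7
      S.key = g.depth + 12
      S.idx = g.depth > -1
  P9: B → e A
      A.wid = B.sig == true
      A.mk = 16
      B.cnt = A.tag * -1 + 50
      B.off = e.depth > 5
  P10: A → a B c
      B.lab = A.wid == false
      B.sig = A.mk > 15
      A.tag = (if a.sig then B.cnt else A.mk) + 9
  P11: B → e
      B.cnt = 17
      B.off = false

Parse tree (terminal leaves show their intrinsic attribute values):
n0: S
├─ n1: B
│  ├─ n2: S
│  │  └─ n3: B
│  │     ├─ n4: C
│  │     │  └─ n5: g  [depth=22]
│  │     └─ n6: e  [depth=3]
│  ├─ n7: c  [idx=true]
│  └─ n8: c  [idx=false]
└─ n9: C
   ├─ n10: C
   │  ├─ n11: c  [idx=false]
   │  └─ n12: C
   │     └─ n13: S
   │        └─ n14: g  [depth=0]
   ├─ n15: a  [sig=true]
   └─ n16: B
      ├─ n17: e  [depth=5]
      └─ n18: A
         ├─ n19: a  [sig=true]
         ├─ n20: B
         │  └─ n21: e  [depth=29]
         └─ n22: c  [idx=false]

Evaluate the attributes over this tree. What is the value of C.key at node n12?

false

1. n1.lab = true  [true]
2. n1.sig = true  [true]
3. n3.lab = false  [false]
4. n3.sig = false  [false]
5. n4.depth = -4  [-4]
6. n4.sig = "xp"  ["xp"]
7. n5.depth = 22  [terminal]
8. n4.key = true  [C.depth > -5]
9. n4.tag = false  [false]
10. n6.depth = 3  [terminal]
11. n3.cnt = 12  [12]
12. n3.off = false  [C.tag == true]
13. n2.depth = -1  [B.cnt * 2 - 25]
14. n2.key = 16  [B.cnt + 4]
15. n2.idx = true  [not B.off]
16. n7.idx = true  [terminal]
17. n8.idx = false  [terminal]
18. n1.cnt = 27  [27]
19. n1.off = true  [c₀.idx == true]
20. n9.depth = 4  [B.cnt - 23]
21. n9.sig = "px"  ["px"]
22. n10.depth = -7  [C₀.depth - 11]
23. n10.sig = "py"  ["py"]
24. n11.idx = false  [terminal]
25. n12.depth = 14  [C₀.depth + 21]
26. n12.sig = "zr"  ["zr"]
27. n14.depth = 0  [terminal]
28. n13.depth = 7  [g.depth * -1 + 7]
29. n13.key = 12  [g.depth + 12]
30. n13.idx = true  [g.depth > -1]
31. n12.key = false  [C.depth == S.key]
32. n12.tag = true  [S.idx == true]
33. n10.key = false  [C₁.key and C₁.tag]
34. n10.tag = true  [C₁.tag == true]
35. n15.sig = true  [terminal]
36. n16.lab = false  [not a.sig]
37. n16.sig = false  [C₀.depth > 4]
38. n17.depth = 5  [terminal]
39. n18.wid = false  [B.sig == true]
40. n18.mk = 16  [16]
41. n19.sig = true  [terminal]
42. n20.lab = true  [A.wid == false]
43. n20.sig = true  [A.mk > 15]
44. n21.depth = 29  [terminal]
45. n20.cnt = 17  [17]
46. n20.off = false  [false]
47. n22.idx = false  [terminal]
48. n18.tag = 26  [(if a.sig then B.cnt else A.mk) + 9]
49. n16.cnt = 24  [A.tag * -1 + 50]
50. n16.off = false  [e.depth > 5]
51. n9.key = true  [C₀.depth > 3]
52. n9.tag = true  [B.cnt > 23]
53. n0.depth = 22  [B.cnt * 2 - 32]
54. n0.key = 5  [B.cnt * 2 - 49]
55. n0.idx = true  [C.tag == true]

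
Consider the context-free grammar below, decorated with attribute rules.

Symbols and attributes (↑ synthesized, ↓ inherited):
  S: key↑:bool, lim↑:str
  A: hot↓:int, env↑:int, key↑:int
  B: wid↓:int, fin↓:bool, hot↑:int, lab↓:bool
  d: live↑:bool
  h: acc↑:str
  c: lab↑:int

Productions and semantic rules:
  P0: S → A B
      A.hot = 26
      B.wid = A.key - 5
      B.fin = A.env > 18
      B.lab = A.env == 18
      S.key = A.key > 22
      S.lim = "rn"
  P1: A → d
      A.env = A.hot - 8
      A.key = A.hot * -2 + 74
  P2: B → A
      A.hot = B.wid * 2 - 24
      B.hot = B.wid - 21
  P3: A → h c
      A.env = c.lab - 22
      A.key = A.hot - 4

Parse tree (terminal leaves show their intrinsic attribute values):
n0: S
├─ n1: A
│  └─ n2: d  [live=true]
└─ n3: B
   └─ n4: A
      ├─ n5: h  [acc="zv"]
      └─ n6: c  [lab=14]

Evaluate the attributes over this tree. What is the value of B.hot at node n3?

1. n1.hot = 26  [26]
2. n2.live = true  [terminal]
3. n1.env = 18  [A.hot - 8]
4. n1.key = 22  [A.hot * -2 + 74]
5. n3.wid = 17  [A.key - 5]
6. n3.fin = false  [A.env > 18]
7. n3.lab = true  [A.env == 18]
8. n4.hot = 10  [B.wid * 2 - 24]
9. n5.acc = "zv"  [terminal]
10. n6.lab = 14  [terminal]
11. n4.env = -8  [c.lab - 22]
12. n4.key = 6  [A.hot - 4]
13. n3.hot = -4  [B.wid - 21]
14. n0.key = false  [A.key > 22]
15. n0.lim = "rn"  ["rn"]

-4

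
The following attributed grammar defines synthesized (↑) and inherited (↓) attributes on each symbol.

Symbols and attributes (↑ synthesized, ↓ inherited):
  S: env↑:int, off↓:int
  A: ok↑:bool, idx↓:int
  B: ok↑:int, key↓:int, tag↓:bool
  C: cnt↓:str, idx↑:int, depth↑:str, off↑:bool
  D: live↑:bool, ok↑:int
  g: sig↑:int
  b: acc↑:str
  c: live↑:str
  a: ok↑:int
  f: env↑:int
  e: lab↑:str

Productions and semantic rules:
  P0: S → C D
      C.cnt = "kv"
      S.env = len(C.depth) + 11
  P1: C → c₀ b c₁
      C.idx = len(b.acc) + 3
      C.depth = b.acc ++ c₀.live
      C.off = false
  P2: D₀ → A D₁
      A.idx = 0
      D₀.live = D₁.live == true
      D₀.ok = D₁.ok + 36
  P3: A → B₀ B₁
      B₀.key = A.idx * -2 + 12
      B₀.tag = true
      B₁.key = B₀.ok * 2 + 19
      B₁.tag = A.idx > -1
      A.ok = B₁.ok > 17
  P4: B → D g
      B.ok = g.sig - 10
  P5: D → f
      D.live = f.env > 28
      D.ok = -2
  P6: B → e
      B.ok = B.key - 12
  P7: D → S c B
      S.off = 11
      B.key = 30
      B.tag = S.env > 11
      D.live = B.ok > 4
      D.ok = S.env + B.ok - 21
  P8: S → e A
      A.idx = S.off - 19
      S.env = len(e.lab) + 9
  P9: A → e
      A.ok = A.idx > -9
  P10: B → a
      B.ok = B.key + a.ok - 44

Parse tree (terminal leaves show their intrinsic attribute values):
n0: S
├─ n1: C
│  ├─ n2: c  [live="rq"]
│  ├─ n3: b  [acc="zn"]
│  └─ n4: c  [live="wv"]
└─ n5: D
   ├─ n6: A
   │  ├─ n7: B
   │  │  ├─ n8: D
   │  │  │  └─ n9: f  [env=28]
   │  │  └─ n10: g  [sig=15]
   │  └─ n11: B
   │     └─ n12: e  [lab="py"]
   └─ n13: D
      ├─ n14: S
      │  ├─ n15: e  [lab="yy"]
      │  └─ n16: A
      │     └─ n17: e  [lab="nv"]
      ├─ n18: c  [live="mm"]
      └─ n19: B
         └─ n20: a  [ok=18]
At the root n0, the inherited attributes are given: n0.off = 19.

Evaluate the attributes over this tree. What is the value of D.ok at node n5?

1. n0.off = 19  [given at root]
2. n1.cnt = "kv"  ["kv"]
3. n2.live = "rq"  [terminal]
4. n3.acc = "zn"  [terminal]
5. n4.live = "wv"  [terminal]
6. n1.idx = 5  [len(b.acc) + 3]
7. n1.depth = "znrq"  [b.acc ++ c₀.live]
8. n1.off = false  [false]
9. n6.idx = 0  [0]
10. n7.key = 12  [A.idx * -2 + 12]
11. n7.tag = true  [true]
12. n9.env = 28  [terminal]
13. n8.live = false  [f.env > 28]
14. n8.ok = -2  [-2]
15. n10.sig = 15  [terminal]
16. n7.ok = 5  [g.sig - 10]
17. n11.key = 29  [B₀.ok * 2 + 19]
18. n11.tag = true  [A.idx > -1]
19. n12.lab = "py"  [terminal]
20. n11.ok = 17  [B.key - 12]
21. n6.ok = false  [B₁.ok > 17]
22. n14.off = 11  [11]
23. n15.lab = "yy"  [terminal]
24. n16.idx = -8  [S.off - 19]
25. n17.lab = "nv"  [terminal]
26. n16.ok = true  [A.idx > -9]
27. n14.env = 11  [len(e.lab) + 9]
28. n18.live = "mm"  [terminal]
29. n19.key = 30  [30]
30. n19.tag = false  [S.env > 11]
31. n20.ok = 18  [terminal]
32. n19.ok = 4  [B.key + a.ok - 44]
33. n13.live = false  [B.ok > 4]
34. n13.ok = -6  [S.env + B.ok - 21]
35. n5.live = false  [D₁.live == true]
36. n5.ok = 30  [D₁.ok + 36]
37. n0.env = 15  [len(C.depth) + 11]

30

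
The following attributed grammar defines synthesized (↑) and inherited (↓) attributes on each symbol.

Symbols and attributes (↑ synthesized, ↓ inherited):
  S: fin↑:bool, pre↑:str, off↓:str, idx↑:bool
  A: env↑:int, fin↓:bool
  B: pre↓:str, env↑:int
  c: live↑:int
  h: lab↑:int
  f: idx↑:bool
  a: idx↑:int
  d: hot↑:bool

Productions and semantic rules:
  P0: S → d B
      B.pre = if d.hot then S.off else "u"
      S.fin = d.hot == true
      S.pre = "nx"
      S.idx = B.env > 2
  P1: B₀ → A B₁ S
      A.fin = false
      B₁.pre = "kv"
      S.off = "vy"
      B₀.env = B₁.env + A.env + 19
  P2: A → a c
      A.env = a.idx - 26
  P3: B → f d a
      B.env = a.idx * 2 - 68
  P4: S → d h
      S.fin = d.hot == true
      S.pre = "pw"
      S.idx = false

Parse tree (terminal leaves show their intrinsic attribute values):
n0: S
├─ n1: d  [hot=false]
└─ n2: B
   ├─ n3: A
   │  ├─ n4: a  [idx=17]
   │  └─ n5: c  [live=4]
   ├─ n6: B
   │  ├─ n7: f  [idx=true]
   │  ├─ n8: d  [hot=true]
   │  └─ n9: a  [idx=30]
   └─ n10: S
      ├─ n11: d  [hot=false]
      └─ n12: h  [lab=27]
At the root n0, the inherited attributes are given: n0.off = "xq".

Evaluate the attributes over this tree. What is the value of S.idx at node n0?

false

1. n0.off = "xq"  [given at root]
2. n1.hot = false  [terminal]
3. n2.pre = "u"  [if d.hot then S.off else "u"]
4. n3.fin = false  [false]
5. n4.idx = 17  [terminal]
6. n5.live = 4  [terminal]
7. n3.env = -9  [a.idx - 26]
8. n6.pre = "kv"  ["kv"]
9. n7.idx = true  [terminal]
10. n8.hot = true  [terminal]
11. n9.idx = 30  [terminal]
12. n6.env = -8  [a.idx * 2 - 68]
13. n10.off = "vy"  ["vy"]
14. n11.hot = false  [terminal]
15. n12.lab = 27  [terminal]
16. n10.fin = false  [d.hot == true]
17. n10.pre = "pw"  ["pw"]
18. n10.idx = false  [false]
19. n2.env = 2  [B₁.env + A.env + 19]
20. n0.fin = false  [d.hot == true]
21. n0.pre = "nx"  ["nx"]
22. n0.idx = false  [B.env > 2]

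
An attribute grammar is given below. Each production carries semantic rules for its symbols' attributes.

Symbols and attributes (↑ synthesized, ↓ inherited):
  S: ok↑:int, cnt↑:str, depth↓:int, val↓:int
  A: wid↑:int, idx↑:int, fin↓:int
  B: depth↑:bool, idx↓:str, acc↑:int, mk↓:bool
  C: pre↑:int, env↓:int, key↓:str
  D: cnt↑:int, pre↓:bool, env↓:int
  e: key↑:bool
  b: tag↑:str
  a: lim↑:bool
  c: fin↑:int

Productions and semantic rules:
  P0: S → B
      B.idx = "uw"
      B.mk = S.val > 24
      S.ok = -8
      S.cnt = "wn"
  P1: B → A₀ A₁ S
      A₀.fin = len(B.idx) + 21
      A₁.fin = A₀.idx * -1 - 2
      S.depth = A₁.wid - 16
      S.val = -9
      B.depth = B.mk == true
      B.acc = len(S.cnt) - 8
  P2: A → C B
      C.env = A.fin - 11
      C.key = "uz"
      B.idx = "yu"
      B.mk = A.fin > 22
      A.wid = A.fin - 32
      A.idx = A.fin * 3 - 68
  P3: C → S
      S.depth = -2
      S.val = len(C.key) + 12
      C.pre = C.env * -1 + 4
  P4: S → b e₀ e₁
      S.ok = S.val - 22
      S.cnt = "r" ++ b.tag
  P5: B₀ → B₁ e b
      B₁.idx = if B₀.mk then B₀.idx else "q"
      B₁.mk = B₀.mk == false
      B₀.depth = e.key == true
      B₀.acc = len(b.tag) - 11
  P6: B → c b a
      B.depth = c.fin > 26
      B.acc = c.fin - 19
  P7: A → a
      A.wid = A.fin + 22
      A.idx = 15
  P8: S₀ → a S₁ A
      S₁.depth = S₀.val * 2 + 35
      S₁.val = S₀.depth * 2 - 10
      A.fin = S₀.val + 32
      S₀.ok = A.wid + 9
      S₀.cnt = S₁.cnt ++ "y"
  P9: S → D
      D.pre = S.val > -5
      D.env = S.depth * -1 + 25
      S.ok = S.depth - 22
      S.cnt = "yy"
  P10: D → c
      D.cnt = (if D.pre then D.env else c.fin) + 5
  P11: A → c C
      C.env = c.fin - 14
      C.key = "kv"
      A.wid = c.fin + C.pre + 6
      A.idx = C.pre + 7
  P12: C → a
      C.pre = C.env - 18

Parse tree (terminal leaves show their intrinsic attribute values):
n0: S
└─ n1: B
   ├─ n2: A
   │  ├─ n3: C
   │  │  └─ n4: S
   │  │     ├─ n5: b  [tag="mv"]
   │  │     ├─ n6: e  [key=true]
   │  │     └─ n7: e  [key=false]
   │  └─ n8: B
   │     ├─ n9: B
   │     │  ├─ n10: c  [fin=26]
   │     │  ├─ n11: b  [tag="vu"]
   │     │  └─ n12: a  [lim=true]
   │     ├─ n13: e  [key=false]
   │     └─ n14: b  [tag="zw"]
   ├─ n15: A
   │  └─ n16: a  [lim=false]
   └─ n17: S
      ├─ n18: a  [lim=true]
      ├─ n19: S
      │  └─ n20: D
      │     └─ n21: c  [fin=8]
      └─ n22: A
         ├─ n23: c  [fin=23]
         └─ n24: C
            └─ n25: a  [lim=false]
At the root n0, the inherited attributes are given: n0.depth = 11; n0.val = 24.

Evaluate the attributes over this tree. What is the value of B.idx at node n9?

"yu"

1. n0.depth = 11  [given at root]
2. n0.val = 24  [given at root]
3. n1.idx = "uw"  ["uw"]
4. n1.mk = false  [S.val > 24]
5. n2.fin = 23  [len(B.idx) + 21]
6. n3.env = 12  [A.fin - 11]
7. n3.key = "uz"  ["uz"]
8. n4.depth = -2  [-2]
9. n4.val = 14  [len(C.key) + 12]
10. n5.tag = "mv"  [terminal]
11. n6.key = true  [terminal]
12. n7.key = false  [terminal]
13. n4.ok = -8  [S.val - 22]
14. n4.cnt = "rmv"  ["r" ++ b.tag]
15. n3.pre = -8  [C.env * -1 + 4]
16. n8.idx = "yu"  ["yu"]
17. n8.mk = true  [A.fin > 22]
18. n9.idx = "yu"  [if B₀.mk then B₀.idx else "q"]
19. n9.mk = false  [B₀.mk == false]
20. n10.fin = 26  [terminal]
21. n11.tag = "vu"  [terminal]
22. n12.lim = true  [terminal]
23. n9.depth = false  [c.fin > 26]
24. n9.acc = 7  [c.fin - 19]
25. n13.key = false  [terminal]
26. n14.tag = "zw"  [terminal]
27. n8.depth = false  [e.key == true]
28. n8.acc = -9  [len(b.tag) - 11]
29. n2.wid = -9  [A.fin - 32]
30. n2.idx = 1  [A.fin * 3 - 68]
31. n15.fin = -3  [A₀.idx * -1 - 2]
32. n16.lim = false  [terminal]
33. n15.wid = 19  [A.fin + 22]
34. n15.idx = 15  [15]
35. n17.depth = 3  [A₁.wid - 16]
36. n17.val = -9  [-9]
37. n18.lim = true  [terminal]
38. n19.depth = 17  [S₀.val * 2 + 35]
39. n19.val = -4  [S₀.depth * 2 - 10]
40. n20.pre = true  [S.val > -5]
41. n20.env = 8  [S.depth * -1 + 25]
42. n21.fin = 8  [terminal]
43. n20.cnt = 13  [(if D.pre then D.env else c.fin) + 5]
44. n19.ok = -5  [S.depth - 22]
45. n19.cnt = "yy"  ["yy"]
46. n22.fin = 23  [S₀.val + 32]
47. n23.fin = 23  [terminal]
48. n24.env = 9  [c.fin - 14]
49. n24.key = "kv"  ["kv"]
50. n25.lim = false  [terminal]
51. n24.pre = -9  [C.env - 18]
52. n22.wid = 20  [c.fin + C.pre + 6]
53. n22.idx = -2  [C.pre + 7]
54. n17.ok = 29  [A.wid + 9]
55. n17.cnt = "yyy"  [S₁.cnt ++ "y"]
56. n1.depth = false  [B.mk == true]
57. n1.acc = -5  [len(S.cnt) - 8]
58. n0.ok = -8  [-8]
59. n0.cnt = "wn"  ["wn"]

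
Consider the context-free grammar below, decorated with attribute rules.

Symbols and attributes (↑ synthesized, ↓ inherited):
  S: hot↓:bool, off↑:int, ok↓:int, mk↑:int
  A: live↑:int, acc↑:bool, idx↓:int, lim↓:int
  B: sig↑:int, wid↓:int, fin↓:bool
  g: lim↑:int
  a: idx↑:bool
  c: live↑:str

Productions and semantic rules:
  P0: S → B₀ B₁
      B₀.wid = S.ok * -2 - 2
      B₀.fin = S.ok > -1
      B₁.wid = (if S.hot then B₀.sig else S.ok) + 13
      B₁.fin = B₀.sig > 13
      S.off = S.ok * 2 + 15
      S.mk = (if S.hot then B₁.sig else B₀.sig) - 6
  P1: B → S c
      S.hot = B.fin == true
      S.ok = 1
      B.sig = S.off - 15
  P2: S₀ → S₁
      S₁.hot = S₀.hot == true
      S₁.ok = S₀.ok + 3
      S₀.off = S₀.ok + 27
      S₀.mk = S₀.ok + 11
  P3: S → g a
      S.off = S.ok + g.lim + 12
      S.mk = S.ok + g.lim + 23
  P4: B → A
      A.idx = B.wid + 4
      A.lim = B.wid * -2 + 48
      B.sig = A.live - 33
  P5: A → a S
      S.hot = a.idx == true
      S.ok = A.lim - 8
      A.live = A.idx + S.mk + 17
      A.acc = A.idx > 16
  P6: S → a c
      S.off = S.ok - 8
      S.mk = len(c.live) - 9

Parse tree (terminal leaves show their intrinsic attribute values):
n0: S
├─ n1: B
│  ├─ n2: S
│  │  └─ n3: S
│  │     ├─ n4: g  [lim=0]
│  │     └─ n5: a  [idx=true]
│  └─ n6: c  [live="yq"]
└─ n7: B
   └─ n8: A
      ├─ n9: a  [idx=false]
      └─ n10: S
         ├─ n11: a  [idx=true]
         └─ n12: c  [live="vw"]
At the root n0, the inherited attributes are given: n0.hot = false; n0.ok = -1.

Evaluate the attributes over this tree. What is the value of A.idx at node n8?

1. n0.hot = false  [given at root]
2. n0.ok = -1  [given at root]
3. n1.wid = 0  [S.ok * -2 - 2]
4. n1.fin = false  [S.ok > -1]
5. n2.hot = false  [B.fin == true]
6. n2.ok = 1  [1]
7. n3.hot = false  [S₀.hot == true]
8. n3.ok = 4  [S₀.ok + 3]
9. n4.lim = 0  [terminal]
10. n5.idx = true  [terminal]
11. n3.off = 16  [S.ok + g.lim + 12]
12. n3.mk = 27  [S.ok + g.lim + 23]
13. n2.off = 28  [S₀.ok + 27]
14. n2.mk = 12  [S₀.ok + 11]
15. n6.live = "yq"  [terminal]
16. n1.sig = 13  [S.off - 15]
17. n7.wid = 12  [(if S.hot then B₀.sig else S.ok) + 13]
18. n7.fin = false  [B₀.sig > 13]
19. n8.idx = 16  [B.wid + 4]
20. n8.lim = 24  [B.wid * -2 + 48]
21. n9.idx = false  [terminal]
22. n10.hot = false  [a.idx == true]
23. n10.ok = 16  [A.lim - 8]
24. n11.idx = true  [terminal]
25. n12.live = "vw"  [terminal]
26. n10.off = 8  [S.ok - 8]
27. n10.mk = -7  [len(c.live) - 9]
28. n8.live = 26  [A.idx + S.mk + 17]
29. n8.acc = false  [A.idx > 16]
30. n7.sig = -7  [A.live - 33]
31. n0.off = 13  [S.ok * 2 + 15]
32. n0.mk = 7  [(if S.hot then B₁.sig else B₀.sig) - 6]

16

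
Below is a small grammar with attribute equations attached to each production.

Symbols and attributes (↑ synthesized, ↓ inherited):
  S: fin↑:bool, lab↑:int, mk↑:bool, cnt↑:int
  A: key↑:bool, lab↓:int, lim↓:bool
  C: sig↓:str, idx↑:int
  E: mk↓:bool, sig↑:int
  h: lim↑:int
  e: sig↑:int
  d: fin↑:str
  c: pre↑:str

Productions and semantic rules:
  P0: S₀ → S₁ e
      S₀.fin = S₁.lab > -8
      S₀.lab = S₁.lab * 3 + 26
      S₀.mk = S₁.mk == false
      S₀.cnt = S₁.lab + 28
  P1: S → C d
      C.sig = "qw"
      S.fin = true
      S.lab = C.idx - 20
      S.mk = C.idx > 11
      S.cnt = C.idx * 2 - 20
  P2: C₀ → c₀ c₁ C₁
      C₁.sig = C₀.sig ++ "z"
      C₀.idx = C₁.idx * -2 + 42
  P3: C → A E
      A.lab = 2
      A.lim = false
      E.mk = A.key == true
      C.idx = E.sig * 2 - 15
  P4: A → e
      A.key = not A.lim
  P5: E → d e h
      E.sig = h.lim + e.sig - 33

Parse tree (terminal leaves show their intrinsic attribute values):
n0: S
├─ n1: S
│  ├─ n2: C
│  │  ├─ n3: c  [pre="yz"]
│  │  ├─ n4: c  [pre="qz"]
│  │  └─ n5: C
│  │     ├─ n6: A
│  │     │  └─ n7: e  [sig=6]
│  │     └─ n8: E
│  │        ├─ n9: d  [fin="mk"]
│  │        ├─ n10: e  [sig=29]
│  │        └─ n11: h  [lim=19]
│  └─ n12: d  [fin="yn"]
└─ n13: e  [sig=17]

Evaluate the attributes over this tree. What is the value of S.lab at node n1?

-8

1. n2.sig = "qw"  ["qw"]
2. n3.pre = "yz"  [terminal]
3. n4.pre = "qz"  [terminal]
4. n5.sig = "qwz"  [C₀.sig ++ "z"]
5. n6.lab = 2  [2]
6. n6.lim = false  [false]
7. n7.sig = 6  [terminal]
8. n6.key = true  [not A.lim]
9. n8.mk = true  [A.key == true]
10. n9.fin = "mk"  [terminal]
11. n10.sig = 29  [terminal]
12. n11.lim = 19  [terminal]
13. n8.sig = 15  [h.lim + e.sig - 33]
14. n5.idx = 15  [E.sig * 2 - 15]
15. n2.idx = 12  [C₁.idx * -2 + 42]
16. n12.fin = "yn"  [terminal]
17. n1.fin = true  [true]
18. n1.lab = -8  [C.idx - 20]
19. n1.mk = true  [C.idx > 11]
20. n1.cnt = 4  [C.idx * 2 - 20]
21. n13.sig = 17  [terminal]
22. n0.fin = false  [S₁.lab > -8]
23. n0.lab = 2  [S₁.lab * 3 + 26]
24. n0.mk = false  [S₁.mk == false]
25. n0.cnt = 20  [S₁.lab + 28]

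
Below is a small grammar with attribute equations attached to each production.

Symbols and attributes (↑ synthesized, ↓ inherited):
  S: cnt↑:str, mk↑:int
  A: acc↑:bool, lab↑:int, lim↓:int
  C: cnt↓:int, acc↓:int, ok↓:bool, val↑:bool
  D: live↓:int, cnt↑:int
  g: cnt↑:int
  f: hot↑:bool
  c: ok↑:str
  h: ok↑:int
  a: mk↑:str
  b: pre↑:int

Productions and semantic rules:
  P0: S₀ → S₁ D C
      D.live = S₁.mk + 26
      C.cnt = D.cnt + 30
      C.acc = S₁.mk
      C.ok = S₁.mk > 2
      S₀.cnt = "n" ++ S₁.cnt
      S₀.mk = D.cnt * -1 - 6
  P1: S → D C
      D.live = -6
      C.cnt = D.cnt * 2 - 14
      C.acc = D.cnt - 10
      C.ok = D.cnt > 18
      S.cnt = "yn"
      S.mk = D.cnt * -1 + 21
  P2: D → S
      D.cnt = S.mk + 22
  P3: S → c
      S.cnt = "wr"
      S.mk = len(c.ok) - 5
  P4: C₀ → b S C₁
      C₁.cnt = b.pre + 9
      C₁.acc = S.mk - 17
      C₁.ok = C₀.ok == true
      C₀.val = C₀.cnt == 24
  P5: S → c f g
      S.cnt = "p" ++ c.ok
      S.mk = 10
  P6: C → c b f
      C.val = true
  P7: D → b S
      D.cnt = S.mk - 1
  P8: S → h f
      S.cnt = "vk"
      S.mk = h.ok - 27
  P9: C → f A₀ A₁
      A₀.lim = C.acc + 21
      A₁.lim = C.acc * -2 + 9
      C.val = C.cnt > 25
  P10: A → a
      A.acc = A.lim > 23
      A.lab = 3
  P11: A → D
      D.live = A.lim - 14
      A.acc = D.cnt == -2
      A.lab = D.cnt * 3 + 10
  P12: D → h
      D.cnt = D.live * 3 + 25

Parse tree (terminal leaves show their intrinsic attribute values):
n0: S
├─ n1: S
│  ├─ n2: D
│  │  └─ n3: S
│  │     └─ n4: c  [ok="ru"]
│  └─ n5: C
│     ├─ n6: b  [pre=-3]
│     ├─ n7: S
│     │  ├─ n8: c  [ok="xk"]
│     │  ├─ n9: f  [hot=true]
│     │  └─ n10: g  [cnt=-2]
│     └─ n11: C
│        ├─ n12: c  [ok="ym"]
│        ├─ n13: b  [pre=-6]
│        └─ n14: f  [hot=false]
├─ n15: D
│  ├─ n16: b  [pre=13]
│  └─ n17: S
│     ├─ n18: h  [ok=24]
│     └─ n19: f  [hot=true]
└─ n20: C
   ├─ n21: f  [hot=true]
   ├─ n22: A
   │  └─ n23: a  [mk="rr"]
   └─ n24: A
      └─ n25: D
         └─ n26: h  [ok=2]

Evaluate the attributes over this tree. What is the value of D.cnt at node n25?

1. n2.live = -6  [-6]
2. n4.ok = "ru"  [terminal]
3. n3.cnt = "wr"  ["wr"]
4. n3.mk = -3  [len(c.ok) - 5]
5. n2.cnt = 19  [S.mk + 22]
6. n5.cnt = 24  [D.cnt * 2 - 14]
7. n5.acc = 9  [D.cnt - 10]
8. n5.ok = true  [D.cnt > 18]
9. n6.pre = -3  [terminal]
10. n8.ok = "xk"  [terminal]
11. n9.hot = true  [terminal]
12. n10.cnt = -2  [terminal]
13. n7.cnt = "pxk"  ["p" ++ c.ok]
14. n7.mk = 10  [10]
15. n11.cnt = 6  [b.pre + 9]
16. n11.acc = -7  [S.mk - 17]
17. n11.ok = true  [C₀.ok == true]
18. n12.ok = "ym"  [terminal]
19. n13.pre = -6  [terminal]
20. n14.hot = false  [terminal]
21. n11.val = true  [true]
22. n5.val = true  [C₀.cnt == 24]
23. n1.cnt = "yn"  ["yn"]
24. n1.mk = 2  [D.cnt * -1 + 21]
25. n15.live = 28  [S₁.mk + 26]
26. n16.pre = 13  [terminal]
27. n18.ok = 24  [terminal]
28. n19.hot = true  [terminal]
29. n17.cnt = "vk"  ["vk"]
30. n17.mk = -3  [h.ok - 27]
31. n15.cnt = -4  [S.mk - 1]
32. n20.cnt = 26  [D.cnt + 30]
33. n20.acc = 2  [S₁.mk]
34. n20.ok = false  [S₁.mk > 2]
35. n21.hot = true  [terminal]
36. n22.lim = 23  [C.acc + 21]
37. n23.mk = "rr"  [terminal]
38. n22.acc = false  [A.lim > 23]
39. n22.lab = 3  [3]
40. n24.lim = 5  [C.acc * -2 + 9]
41. n25.live = -9  [A.lim - 14]
42. n26.ok = 2  [terminal]
43. n25.cnt = -2  [D.live * 3 + 25]
44. n24.acc = true  [D.cnt == -2]
45. n24.lab = 4  [D.cnt * 3 + 10]
46. n20.val = true  [C.cnt > 25]
47. n0.cnt = "nyn"  ["n" ++ S₁.cnt]
48. n0.mk = -2  [D.cnt * -1 - 6]

-2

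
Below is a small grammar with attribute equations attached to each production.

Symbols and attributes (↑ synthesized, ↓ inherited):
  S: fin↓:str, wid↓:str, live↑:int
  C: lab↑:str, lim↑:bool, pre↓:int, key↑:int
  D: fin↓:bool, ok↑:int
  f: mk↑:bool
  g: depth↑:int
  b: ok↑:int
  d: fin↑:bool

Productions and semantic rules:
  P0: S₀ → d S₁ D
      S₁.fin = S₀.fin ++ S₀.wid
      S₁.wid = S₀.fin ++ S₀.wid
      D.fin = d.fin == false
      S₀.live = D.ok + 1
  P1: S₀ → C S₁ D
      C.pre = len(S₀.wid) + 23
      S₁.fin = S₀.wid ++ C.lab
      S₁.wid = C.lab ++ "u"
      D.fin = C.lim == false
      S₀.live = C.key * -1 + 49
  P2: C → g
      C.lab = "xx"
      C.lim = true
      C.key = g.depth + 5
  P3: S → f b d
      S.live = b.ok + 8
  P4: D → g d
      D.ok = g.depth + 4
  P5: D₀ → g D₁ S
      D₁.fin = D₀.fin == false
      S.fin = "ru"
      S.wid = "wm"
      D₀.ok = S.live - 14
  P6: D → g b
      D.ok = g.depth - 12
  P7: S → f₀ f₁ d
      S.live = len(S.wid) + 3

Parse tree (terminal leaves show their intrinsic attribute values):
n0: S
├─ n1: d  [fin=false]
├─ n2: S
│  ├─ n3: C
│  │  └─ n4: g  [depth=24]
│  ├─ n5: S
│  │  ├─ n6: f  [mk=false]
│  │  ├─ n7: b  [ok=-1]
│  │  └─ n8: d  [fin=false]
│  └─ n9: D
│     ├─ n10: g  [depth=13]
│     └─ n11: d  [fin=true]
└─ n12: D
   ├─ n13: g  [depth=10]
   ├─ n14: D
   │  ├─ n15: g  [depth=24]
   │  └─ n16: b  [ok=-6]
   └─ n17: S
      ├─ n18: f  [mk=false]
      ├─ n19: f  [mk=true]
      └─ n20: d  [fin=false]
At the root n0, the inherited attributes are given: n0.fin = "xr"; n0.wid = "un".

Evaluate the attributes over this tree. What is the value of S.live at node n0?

1. n0.fin = "xr"  [given at root]
2. n0.wid = "un"  [given at root]
3. n1.fin = false  [terminal]
4. n2.fin = "xrun"  [S₀.fin ++ S₀.wid]
5. n2.wid = "xrun"  [S₀.fin ++ S₀.wid]
6. n3.pre = 27  [len(S₀.wid) + 23]
7. n4.depth = 24  [terminal]
8. n3.lab = "xx"  ["xx"]
9. n3.lim = true  [true]
10. n3.key = 29  [g.depth + 5]
11. n5.fin = "xrunxx"  [S₀.wid ++ C.lab]
12. n5.wid = "xxu"  [C.lab ++ "u"]
13. n6.mk = false  [terminal]
14. n7.ok = -1  [terminal]
15. n8.fin = false  [terminal]
16. n5.live = 7  [b.ok + 8]
17. n9.fin = false  [C.lim == false]
18. n10.depth = 13  [terminal]
19. n11.fin = true  [terminal]
20. n9.ok = 17  [g.depth + 4]
21. n2.live = 20  [C.key * -1 + 49]
22. n12.fin = true  [d.fin == false]
23. n13.depth = 10  [terminal]
24. n14.fin = false  [D₀.fin == false]
25. n15.depth = 24  [terminal]
26. n16.ok = -6  [terminal]
27. n14.ok = 12  [g.depth - 12]
28. n17.fin = "ru"  ["ru"]
29. n17.wid = "wm"  ["wm"]
30. n18.mk = false  [terminal]
31. n19.mk = true  [terminal]
32. n20.fin = false  [terminal]
33. n17.live = 5  [len(S.wid) + 3]
34. n12.ok = -9  [S.live - 14]
35. n0.live = -8  [D.ok + 1]

-8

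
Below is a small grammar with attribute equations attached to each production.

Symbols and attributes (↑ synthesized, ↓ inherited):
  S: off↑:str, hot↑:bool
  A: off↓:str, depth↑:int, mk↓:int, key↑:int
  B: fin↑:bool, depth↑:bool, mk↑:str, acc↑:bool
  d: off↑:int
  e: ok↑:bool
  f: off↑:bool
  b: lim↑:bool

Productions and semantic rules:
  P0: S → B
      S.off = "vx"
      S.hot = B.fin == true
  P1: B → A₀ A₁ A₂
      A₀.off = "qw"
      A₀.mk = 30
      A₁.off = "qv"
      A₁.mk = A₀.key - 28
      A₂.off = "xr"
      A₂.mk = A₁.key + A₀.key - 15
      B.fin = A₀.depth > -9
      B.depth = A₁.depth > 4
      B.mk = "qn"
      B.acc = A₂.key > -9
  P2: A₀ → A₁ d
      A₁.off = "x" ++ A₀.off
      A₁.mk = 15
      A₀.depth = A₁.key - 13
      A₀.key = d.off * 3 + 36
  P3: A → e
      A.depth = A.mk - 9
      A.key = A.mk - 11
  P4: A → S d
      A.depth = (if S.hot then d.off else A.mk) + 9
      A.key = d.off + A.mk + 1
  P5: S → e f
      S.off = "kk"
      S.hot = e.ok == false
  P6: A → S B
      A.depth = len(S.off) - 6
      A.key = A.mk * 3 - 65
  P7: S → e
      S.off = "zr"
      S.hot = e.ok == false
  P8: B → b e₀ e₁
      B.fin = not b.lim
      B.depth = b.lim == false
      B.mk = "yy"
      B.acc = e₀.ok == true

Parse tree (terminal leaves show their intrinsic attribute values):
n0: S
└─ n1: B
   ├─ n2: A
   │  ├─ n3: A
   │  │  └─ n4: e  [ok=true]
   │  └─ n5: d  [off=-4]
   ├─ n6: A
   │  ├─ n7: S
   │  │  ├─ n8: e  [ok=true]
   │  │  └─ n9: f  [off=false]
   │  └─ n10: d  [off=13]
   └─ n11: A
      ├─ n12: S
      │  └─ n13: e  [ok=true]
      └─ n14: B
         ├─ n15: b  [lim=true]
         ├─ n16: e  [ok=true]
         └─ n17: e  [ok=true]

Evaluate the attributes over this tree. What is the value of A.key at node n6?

1. n2.off = "qw"  ["qw"]
2. n2.mk = 30  [30]
3. n3.off = "xqw"  ["x" ++ A₀.off]
4. n3.mk = 15  [15]
5. n4.ok = true  [terminal]
6. n3.depth = 6  [A.mk - 9]
7. n3.key = 4  [A.mk - 11]
8. n5.off = -4  [terminal]
9. n2.depth = -9  [A₁.key - 13]
10. n2.key = 24  [d.off * 3 + 36]
11. n6.off = "qv"  ["qv"]
12. n6.mk = -4  [A₀.key - 28]
13. n8.ok = true  [terminal]
14. n9.off = false  [terminal]
15. n7.off = "kk"  ["kk"]
16. n7.hot = false  [e.ok == false]
17. n10.off = 13  [terminal]
18. n6.depth = 5  [(if S.hot then d.off else A.mk) + 9]
19. n6.key = 10  [d.off + A.mk + 1]
20. n11.off = "xr"  ["xr"]
21. n11.mk = 19  [A₁.key + A₀.key - 15]
22. n13.ok = true  [terminal]
23. n12.off = "zr"  ["zr"]
24. n12.hot = false  [e.ok == false]
25. n15.lim = true  [terminal]
26. n16.ok = true  [terminal]
27. n17.ok = true  [terminal]
28. n14.fin = false  [not b.lim]
29. n14.depth = false  [b.lim == false]
30. n14.mk = "yy"  ["yy"]
31. n14.acc = true  [e₀.ok == true]
32. n11.depth = -4  [len(S.off) - 6]
33. n11.key = -8  [A.mk * 3 - 65]
34. n1.fin = false  [A₀.depth > -9]
35. n1.depth = true  [A₁.depth > 4]
36. n1.mk = "qn"  ["qn"]
37. n1.acc = true  [A₂.key > -9]
38. n0.off = "vx"  ["vx"]
39. n0.hot = false  [B.fin == true]

10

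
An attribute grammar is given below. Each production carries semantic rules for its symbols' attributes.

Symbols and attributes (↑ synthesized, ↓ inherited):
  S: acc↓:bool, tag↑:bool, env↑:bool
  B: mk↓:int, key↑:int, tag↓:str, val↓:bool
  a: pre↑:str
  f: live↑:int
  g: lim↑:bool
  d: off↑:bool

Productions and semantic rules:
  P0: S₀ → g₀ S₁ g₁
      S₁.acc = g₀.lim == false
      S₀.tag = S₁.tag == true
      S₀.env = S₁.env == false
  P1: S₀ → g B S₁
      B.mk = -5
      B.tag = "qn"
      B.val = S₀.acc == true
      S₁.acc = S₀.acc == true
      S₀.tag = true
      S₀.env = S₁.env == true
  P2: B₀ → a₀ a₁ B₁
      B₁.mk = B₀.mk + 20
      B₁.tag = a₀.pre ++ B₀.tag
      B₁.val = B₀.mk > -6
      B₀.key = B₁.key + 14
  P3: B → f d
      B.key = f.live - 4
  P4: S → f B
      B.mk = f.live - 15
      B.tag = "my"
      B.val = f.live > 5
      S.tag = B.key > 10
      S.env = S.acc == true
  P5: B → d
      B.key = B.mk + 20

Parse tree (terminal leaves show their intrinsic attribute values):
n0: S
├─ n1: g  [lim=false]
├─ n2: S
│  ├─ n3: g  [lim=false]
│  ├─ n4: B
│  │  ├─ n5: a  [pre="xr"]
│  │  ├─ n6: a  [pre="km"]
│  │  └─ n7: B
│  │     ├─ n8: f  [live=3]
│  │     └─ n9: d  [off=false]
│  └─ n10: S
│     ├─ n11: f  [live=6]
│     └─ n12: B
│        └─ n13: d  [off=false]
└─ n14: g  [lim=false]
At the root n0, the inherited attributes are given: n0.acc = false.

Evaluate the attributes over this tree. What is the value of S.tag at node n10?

true

1. n0.acc = false  [given at root]
2. n1.lim = false  [terminal]
3. n2.acc = true  [g₀.lim == false]
4. n3.lim = false  [terminal]
5. n4.mk = -5  [-5]
6. n4.tag = "qn"  ["qn"]
7. n4.val = true  [S₀.acc == true]
8. n5.pre = "xr"  [terminal]
9. n6.pre = "km"  [terminal]
10. n7.mk = 15  [B₀.mk + 20]
11. n7.tag = "xrqn"  [a₀.pre ++ B₀.tag]
12. n7.val = true  [B₀.mk > -6]
13. n8.live = 3  [terminal]
14. n9.off = false  [terminal]
15. n7.key = -1  [f.live - 4]
16. n4.key = 13  [B₁.key + 14]
17. n10.acc = true  [S₀.acc == true]
18. n11.live = 6  [terminal]
19. n12.mk = -9  [f.live - 15]
20. n12.tag = "my"  ["my"]
21. n12.val = true  [f.live > 5]
22. n13.off = false  [terminal]
23. n12.key = 11  [B.mk + 20]
24. n10.tag = true  [B.key > 10]
25. n10.env = true  [S.acc == true]
26. n2.tag = true  [true]
27. n2.env = true  [S₁.env == true]
28. n14.lim = false  [terminal]
29. n0.tag = true  [S₁.tag == true]
30. n0.env = false  [S₁.env == false]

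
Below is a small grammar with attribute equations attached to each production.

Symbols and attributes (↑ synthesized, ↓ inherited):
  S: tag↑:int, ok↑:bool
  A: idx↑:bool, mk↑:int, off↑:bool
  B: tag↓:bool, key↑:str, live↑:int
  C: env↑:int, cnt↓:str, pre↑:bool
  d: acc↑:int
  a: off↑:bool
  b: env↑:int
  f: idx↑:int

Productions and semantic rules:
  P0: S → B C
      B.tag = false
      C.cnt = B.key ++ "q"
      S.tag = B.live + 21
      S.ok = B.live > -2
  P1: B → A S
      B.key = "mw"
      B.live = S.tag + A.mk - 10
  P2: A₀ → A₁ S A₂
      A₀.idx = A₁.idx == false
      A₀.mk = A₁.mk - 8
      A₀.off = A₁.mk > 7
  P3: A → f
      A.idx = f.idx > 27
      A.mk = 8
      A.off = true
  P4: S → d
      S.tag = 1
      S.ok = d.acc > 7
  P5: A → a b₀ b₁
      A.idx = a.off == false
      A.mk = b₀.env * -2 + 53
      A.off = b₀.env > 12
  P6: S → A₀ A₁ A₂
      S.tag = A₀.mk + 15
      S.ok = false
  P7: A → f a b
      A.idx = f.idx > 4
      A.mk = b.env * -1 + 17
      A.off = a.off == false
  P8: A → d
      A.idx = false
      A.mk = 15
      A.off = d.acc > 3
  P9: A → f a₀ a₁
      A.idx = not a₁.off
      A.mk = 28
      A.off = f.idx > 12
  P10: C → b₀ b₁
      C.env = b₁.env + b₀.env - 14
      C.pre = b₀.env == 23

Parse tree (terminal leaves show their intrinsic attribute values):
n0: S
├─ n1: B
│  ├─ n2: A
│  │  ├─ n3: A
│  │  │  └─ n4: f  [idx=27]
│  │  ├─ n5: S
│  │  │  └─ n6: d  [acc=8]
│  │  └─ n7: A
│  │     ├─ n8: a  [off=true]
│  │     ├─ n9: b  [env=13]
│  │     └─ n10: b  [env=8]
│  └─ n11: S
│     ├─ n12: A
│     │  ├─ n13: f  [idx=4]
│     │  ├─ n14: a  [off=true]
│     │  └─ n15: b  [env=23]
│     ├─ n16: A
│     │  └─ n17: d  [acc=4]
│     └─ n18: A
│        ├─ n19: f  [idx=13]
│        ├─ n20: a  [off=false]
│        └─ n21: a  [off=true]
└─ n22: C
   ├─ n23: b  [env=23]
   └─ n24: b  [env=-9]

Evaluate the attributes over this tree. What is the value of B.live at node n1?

1. n1.tag = false  [false]
2. n4.idx = 27  [terminal]
3. n3.idx = false  [f.idx > 27]
4. n3.mk = 8  [8]
5. n3.off = true  [true]
6. n6.acc = 8  [terminal]
7. n5.tag = 1  [1]
8. n5.ok = true  [d.acc > 7]
9. n8.off = true  [terminal]
10. n9.env = 13  [terminal]
11. n10.env = 8  [terminal]
12. n7.idx = false  [a.off == false]
13. n7.mk = 27  [b₀.env * -2 + 53]
14. n7.off = true  [b₀.env > 12]
15. n2.idx = true  [A₁.idx == false]
16. n2.mk = 0  [A₁.mk - 8]
17. n2.off = true  [A₁.mk > 7]
18. n13.idx = 4  [terminal]
19. n14.off = true  [terminal]
20. n15.env = 23  [terminal]
21. n12.idx = false  [f.idx > 4]
22. n12.mk = -6  [b.env * -1 + 17]
23. n12.off = false  [a.off == false]
24. n17.acc = 4  [terminal]
25. n16.idx = false  [false]
26. n16.mk = 15  [15]
27. n16.off = true  [d.acc > 3]
28. n19.idx = 13  [terminal]
29. n20.off = false  [terminal]
30. n21.off = true  [terminal]
31. n18.idx = false  [not a₁.off]
32. n18.mk = 28  [28]
33. n18.off = true  [f.idx > 12]
34. n11.tag = 9  [A₀.mk + 15]
35. n11.ok = false  [false]
36. n1.key = "mw"  ["mw"]
37. n1.live = -1  [S.tag + A.mk - 10]
38. n22.cnt = "mwq"  [B.key ++ "q"]
39. n23.env = 23  [terminal]
40. n24.env = -9  [terminal]
41. n22.env = 0  [b₁.env + b₀.env - 14]
42. n22.pre = true  [b₀.env == 23]
43. n0.tag = 20  [B.live + 21]
44. n0.ok = true  [B.live > -2]

-1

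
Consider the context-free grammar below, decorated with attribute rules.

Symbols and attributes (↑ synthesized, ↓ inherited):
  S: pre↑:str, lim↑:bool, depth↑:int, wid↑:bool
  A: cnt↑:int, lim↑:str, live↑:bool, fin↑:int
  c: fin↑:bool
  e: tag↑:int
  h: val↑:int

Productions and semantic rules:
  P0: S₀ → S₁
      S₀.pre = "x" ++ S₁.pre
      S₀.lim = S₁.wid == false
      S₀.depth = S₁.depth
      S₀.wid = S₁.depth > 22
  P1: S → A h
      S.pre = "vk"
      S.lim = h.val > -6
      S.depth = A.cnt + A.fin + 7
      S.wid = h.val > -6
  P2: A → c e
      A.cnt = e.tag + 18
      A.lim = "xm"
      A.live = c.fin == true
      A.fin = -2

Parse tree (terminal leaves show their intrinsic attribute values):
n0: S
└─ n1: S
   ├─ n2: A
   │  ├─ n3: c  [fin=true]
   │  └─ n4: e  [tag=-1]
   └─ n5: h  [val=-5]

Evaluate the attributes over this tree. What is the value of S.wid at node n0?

1. n3.fin = true  [terminal]
2. n4.tag = -1  [terminal]
3. n2.cnt = 17  [e.tag + 18]
4. n2.lim = "xm"  ["xm"]
5. n2.live = true  [c.fin == true]
6. n2.fin = -2  [-2]
7. n5.val = -5  [terminal]
8. n1.pre = "vk"  ["vk"]
9. n1.lim = true  [h.val > -6]
10. n1.depth = 22  [A.cnt + A.fin + 7]
11. n1.wid = true  [h.val > -6]
12. n0.pre = "xvk"  ["x" ++ S₁.pre]
13. n0.lim = false  [S₁.wid == false]
14. n0.depth = 22  [S₁.depth]
15. n0.wid = false  [S₁.depth > 22]

false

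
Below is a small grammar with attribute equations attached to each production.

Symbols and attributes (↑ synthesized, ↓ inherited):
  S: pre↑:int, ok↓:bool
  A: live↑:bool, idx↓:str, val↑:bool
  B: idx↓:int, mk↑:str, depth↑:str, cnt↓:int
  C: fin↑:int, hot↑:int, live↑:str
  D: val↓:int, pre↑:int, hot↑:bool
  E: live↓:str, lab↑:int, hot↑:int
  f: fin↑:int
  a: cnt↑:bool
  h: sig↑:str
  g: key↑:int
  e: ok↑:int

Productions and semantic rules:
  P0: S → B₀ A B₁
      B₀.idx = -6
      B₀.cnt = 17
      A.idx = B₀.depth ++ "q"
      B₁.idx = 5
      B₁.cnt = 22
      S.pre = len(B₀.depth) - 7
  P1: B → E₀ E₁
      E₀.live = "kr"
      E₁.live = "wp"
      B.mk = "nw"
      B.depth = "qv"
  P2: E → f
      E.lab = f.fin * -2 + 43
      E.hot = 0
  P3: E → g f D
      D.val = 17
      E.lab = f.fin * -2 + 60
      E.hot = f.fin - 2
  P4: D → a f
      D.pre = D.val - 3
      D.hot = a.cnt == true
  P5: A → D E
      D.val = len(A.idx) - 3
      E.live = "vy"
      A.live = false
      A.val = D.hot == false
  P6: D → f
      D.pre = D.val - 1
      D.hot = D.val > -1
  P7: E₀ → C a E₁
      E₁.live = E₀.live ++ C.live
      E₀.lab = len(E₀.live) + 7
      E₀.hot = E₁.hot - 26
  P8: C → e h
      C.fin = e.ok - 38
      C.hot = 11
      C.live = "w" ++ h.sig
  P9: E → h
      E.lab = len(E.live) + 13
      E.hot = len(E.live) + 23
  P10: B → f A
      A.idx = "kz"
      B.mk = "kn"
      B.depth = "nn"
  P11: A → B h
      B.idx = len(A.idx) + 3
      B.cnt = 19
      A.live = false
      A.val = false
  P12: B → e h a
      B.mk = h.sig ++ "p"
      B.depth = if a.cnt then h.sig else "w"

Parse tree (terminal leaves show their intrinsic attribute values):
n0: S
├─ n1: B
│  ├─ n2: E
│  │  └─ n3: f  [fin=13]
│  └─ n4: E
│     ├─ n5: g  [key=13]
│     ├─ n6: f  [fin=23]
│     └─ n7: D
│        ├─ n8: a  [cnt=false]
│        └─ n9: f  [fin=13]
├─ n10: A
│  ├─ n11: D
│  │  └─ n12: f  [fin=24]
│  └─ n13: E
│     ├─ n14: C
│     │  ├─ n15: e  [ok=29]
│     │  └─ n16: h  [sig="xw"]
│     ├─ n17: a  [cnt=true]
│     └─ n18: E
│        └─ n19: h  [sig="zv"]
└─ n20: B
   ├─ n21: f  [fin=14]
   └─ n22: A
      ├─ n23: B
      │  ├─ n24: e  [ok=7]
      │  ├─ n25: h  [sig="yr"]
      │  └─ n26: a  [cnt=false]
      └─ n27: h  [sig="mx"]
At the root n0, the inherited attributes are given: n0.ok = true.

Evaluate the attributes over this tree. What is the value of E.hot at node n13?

2

1. n0.ok = true  [given at root]
2. n1.idx = -6  [-6]
3. n1.cnt = 17  [17]
4. n2.live = "kr"  ["kr"]
5. n3.fin = 13  [terminal]
6. n2.lab = 17  [f.fin * -2 + 43]
7. n2.hot = 0  [0]
8. n4.live = "wp"  ["wp"]
9. n5.key = 13  [terminal]
10. n6.fin = 23  [terminal]
11. n7.val = 17  [17]
12. n8.cnt = false  [terminal]
13. n9.fin = 13  [terminal]
14. n7.pre = 14  [D.val - 3]
15. n7.hot = false  [a.cnt == true]
16. n4.lab = 14  [f.fin * -2 + 60]
17. n4.hot = 21  [f.fin - 2]
18. n1.mk = "nw"  ["nw"]
19. n1.depth = "qv"  ["qv"]
20. n10.idx = "qvq"  [B₀.depth ++ "q"]
21. n11.val = 0  [len(A.idx) - 3]
22. n12.fin = 24  [terminal]
23. n11.pre = -1  [D.val - 1]
24. n11.hot = true  [D.val > -1]
25. n13.live = "vy"  ["vy"]
26. n15.ok = 29  [terminal]
27. n16.sig = "xw"  [terminal]
28. n14.fin = -9  [e.ok - 38]
29. n14.hot = 11  [11]
30. n14.live = "wxw"  ["w" ++ h.sig]
31. n17.cnt = true  [terminal]
32. n18.live = "vywxw"  [E₀.live ++ C.live]
33. n19.sig = "zv"  [terminal]
34. n18.lab = 18  [len(E.live) + 13]
35. n18.hot = 28  [len(E.live) + 23]
36. n13.lab = 9  [len(E₀.live) + 7]
37. n13.hot = 2  [E₁.hot - 26]
38. n10.live = false  [false]
39. n10.val = false  [D.hot == false]
40. n20.idx = 5  [5]
41. n20.cnt = 22  [22]
42. n21.fin = 14  [terminal]
43. n22.idx = "kz"  ["kz"]
44. n23.idx = 5  [len(A.idx) + 3]
45. n23.cnt = 19  [19]
46. n24.ok = 7  [terminal]
47. n25.sig = "yr"  [terminal]
48. n26.cnt = false  [terminal]
49. n23.mk = "yrp"  [h.sig ++ "p"]
50. n23.depth = "w"  [if a.cnt then h.sig else "w"]
51. n27.sig = "mx"  [terminal]
52. n22.live = false  [false]
53. n22.val = false  [false]
54. n20.mk = "kn"  ["kn"]
55. n20.depth = "nn"  ["nn"]
56. n0.pre = -5  [len(B₀.depth) - 7]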